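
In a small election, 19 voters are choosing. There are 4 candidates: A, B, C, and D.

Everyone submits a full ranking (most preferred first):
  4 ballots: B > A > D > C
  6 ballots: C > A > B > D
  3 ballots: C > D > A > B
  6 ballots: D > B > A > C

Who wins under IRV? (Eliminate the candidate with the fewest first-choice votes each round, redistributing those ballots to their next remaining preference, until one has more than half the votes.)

D

Round 1: A 0, B 4, C 9, D 6. A eliminated.
Round 2: B 4, C 9, D 6. B eliminated.
Round 3: C 9, D 10. D has a majority (≥10).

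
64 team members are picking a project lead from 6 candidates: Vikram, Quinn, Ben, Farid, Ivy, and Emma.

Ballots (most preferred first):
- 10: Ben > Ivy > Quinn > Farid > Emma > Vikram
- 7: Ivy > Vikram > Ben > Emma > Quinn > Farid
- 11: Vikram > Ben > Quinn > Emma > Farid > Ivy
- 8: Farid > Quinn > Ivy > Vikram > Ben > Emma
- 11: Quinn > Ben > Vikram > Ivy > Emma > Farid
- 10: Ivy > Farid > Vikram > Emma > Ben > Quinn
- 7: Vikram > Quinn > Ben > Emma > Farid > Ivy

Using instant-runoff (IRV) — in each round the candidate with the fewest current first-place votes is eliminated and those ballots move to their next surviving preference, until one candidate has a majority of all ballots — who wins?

Quinn

Round 1: Vikram 18, Quinn 11, Ben 10, Farid 8, Ivy 17, Emma 0. Emma eliminated.
Round 2: Vikram 18, Quinn 11, Ben 10, Farid 8, Ivy 17. Farid eliminated.
Round 3: Vikram 18, Quinn 19, Ben 10, Ivy 17. Ben eliminated.
Round 4: Vikram 18, Quinn 19, Ivy 27. Vikram eliminated.
Round 5: Quinn 37, Ivy 27. Quinn has a majority (≥33).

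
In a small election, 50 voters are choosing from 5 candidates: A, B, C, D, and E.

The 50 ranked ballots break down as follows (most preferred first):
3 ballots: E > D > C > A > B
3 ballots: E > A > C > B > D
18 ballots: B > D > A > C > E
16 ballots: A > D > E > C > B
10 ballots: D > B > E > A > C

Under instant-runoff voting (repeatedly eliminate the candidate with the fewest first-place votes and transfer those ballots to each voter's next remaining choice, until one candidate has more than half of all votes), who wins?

B

Round 1: A 16, B 18, C 0, D 10, E 6. C eliminated.
Round 2: A 16, B 18, D 10, E 6. E eliminated.
Round 3: A 19, B 18, D 13. D eliminated.
Round 4: A 22, B 28. B has a majority (≥26).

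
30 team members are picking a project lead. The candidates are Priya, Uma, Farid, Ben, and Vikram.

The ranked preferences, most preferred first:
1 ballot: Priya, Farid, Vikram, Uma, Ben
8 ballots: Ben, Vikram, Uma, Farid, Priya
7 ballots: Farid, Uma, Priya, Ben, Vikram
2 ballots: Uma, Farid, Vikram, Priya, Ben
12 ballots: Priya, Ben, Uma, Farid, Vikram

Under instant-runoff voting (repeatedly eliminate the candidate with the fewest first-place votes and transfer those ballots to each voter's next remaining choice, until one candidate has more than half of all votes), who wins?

Farid

Round 1: Priya 13, Uma 2, Farid 7, Ben 8, Vikram 0. Vikram eliminated.
Round 2: Priya 13, Uma 2, Farid 7, Ben 8. Uma eliminated.
Round 3: Priya 13, Farid 9, Ben 8. Ben eliminated.
Round 4: Priya 13, Farid 17. Farid has a majority (≥16).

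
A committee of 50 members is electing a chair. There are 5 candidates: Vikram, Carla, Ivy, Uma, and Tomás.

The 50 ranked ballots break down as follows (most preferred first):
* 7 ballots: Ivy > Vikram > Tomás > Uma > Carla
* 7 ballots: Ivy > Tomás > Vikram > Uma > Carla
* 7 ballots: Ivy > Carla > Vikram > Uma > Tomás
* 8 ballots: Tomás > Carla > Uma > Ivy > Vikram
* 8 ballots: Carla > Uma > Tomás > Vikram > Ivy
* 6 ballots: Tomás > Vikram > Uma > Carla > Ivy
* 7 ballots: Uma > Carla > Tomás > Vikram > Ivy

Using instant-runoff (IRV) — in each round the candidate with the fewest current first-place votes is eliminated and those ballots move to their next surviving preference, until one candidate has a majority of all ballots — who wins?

Carla

Round 1: Vikram 0, Carla 8, Ivy 21, Uma 7, Tomás 14. Vikram eliminated.
Round 2: Carla 8, Ivy 21, Uma 7, Tomás 14. Uma eliminated.
Round 3: Carla 15, Ivy 21, Tomás 14. Tomás eliminated.
Round 4: Carla 29, Ivy 21. Carla has a majority (≥26).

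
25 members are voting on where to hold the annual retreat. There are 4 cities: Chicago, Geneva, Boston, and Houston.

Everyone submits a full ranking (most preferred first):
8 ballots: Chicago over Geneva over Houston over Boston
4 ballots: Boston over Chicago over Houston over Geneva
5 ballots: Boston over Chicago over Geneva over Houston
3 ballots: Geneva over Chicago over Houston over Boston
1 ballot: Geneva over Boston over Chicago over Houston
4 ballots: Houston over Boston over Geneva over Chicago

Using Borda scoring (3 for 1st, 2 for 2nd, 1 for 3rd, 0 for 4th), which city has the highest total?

Chicago: 8×3 + 4×2 + 5×2 + 3×2 + 1×1 + 4×0 = 49
Geneva: 8×2 + 4×0 + 5×1 + 3×3 + 1×3 + 4×1 = 37
Boston: 8×0 + 4×3 + 5×3 + 3×0 + 1×2 + 4×2 = 37
Houston: 8×1 + 4×1 + 5×0 + 3×1 + 1×0 + 4×3 = 27

Chicago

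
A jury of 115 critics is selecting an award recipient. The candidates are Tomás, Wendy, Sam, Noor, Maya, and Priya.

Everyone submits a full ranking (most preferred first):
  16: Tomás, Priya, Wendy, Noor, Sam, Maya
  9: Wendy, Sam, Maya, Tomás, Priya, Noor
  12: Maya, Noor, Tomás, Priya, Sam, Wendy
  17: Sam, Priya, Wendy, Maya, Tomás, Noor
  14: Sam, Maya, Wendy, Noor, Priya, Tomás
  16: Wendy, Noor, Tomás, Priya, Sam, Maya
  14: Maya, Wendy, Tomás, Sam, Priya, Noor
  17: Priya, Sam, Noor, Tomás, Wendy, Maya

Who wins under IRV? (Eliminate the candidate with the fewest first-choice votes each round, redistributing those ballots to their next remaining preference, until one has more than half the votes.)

Priya

Round 1: Tomás 16, Wendy 25, Sam 31, Noor 0, Maya 26, Priya 17. Noor eliminated.
Round 2: Tomás 16, Wendy 25, Sam 31, Maya 26, Priya 17. Tomás eliminated.
Round 3: Wendy 25, Sam 31, Maya 26, Priya 33. Wendy eliminated.
Round 4: Sam 40, Maya 26, Priya 49. Maya eliminated.
Round 5: Sam 54, Priya 61. Priya has a majority (≥58).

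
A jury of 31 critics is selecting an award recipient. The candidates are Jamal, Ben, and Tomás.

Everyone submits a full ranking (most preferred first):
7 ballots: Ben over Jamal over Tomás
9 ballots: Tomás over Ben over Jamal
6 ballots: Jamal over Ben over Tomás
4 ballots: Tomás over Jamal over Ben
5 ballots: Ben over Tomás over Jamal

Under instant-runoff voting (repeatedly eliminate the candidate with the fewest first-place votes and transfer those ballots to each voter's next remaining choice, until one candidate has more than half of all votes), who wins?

Ben

Round 1: Jamal 6, Ben 12, Tomás 13. Jamal eliminated.
Round 2: Ben 18, Tomás 13. Ben has a majority (≥16).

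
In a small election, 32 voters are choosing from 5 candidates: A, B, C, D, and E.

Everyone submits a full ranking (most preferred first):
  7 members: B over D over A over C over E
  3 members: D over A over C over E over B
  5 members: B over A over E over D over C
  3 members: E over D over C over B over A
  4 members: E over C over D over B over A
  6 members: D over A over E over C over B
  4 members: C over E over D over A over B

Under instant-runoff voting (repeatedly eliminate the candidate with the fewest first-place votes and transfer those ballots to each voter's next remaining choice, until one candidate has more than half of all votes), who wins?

E

Round 1: A 0, B 12, C 4, D 9, E 7. A eliminated.
Round 2: B 12, C 4, D 9, E 7. C eliminated.
Round 3: B 12, D 9, E 11. D eliminated.
Round 4: B 12, E 20. E has a majority (≥17).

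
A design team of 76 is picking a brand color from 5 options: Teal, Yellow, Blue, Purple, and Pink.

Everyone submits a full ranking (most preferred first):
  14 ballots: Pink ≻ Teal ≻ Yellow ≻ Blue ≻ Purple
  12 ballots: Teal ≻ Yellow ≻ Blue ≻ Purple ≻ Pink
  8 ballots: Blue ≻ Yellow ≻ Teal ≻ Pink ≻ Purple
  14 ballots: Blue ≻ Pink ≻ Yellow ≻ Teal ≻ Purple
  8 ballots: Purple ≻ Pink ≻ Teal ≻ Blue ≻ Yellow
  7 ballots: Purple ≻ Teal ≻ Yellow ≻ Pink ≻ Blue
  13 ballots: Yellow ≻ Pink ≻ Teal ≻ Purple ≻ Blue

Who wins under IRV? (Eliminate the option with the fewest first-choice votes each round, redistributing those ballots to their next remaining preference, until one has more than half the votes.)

Yellow

Round 1: Teal 12, Yellow 13, Blue 22, Purple 15, Pink 14. Teal eliminated.
Round 2: Yellow 25, Blue 22, Purple 15, Pink 14. Pink eliminated.
Round 3: Yellow 39, Blue 22, Purple 15. Yellow has a majority (≥39).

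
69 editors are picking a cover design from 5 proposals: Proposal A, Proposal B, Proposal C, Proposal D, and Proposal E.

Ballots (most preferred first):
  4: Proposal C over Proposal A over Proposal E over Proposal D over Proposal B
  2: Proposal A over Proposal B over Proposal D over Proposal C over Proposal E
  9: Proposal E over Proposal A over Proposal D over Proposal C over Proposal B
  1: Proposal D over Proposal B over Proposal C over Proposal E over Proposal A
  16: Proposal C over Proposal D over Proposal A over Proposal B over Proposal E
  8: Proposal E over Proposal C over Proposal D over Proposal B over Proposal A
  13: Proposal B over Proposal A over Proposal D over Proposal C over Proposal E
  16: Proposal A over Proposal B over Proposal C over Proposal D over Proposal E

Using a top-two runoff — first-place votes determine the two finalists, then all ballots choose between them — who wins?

Round 1 first-place votes: Proposal A 18, Proposal B 13, Proposal C 20, Proposal D 1, Proposal E 17. Proposal C and Proposal A advance.
Runoff: Proposal C is ranked above Proposal A on 29 ballots, Proposal A above Proposal C on 40.

Proposal A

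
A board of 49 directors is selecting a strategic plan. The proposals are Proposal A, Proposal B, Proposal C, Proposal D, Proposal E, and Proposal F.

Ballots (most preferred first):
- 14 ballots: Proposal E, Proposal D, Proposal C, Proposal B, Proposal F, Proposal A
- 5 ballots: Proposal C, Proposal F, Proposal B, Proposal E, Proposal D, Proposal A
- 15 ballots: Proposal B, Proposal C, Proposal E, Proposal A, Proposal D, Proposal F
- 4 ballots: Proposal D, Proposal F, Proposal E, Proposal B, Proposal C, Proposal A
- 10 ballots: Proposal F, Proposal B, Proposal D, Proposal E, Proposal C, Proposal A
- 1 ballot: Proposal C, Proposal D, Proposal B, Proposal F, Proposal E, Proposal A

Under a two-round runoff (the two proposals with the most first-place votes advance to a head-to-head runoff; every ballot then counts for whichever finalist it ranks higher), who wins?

Proposal B

Round 1 first-place votes: Proposal A 0, Proposal B 15, Proposal C 6, Proposal D 4, Proposal E 14, Proposal F 10. Proposal B and Proposal E advance.
Runoff: Proposal B is ranked above Proposal E on 31 ballots, Proposal E above Proposal B on 18.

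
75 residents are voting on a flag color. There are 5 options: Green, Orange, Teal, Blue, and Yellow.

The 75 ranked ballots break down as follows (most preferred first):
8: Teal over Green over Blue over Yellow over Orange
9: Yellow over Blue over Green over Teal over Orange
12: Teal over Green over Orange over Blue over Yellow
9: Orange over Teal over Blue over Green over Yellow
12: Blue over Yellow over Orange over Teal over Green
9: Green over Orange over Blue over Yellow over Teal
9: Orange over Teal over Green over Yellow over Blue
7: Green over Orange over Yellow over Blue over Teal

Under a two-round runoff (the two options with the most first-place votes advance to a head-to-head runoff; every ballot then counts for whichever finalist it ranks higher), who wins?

Round 1 first-place votes: Green 16, Orange 18, Teal 20, Blue 12, Yellow 9. Teal and Orange advance.
Runoff: Teal is ranked above Orange on 29 ballots, Orange above Teal on 46.

Orange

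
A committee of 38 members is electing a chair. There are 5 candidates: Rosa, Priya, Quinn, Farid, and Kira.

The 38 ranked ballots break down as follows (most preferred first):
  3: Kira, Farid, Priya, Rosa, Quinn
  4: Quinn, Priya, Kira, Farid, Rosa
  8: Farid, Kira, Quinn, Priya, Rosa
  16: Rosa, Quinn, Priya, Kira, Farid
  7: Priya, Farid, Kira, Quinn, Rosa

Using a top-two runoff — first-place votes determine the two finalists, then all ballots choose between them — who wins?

Farid

Round 1 first-place votes: Rosa 16, Priya 7, Quinn 4, Farid 8, Kira 3. Rosa and Farid advance.
Runoff: Rosa is ranked above Farid on 16 ballots, Farid above Rosa on 22.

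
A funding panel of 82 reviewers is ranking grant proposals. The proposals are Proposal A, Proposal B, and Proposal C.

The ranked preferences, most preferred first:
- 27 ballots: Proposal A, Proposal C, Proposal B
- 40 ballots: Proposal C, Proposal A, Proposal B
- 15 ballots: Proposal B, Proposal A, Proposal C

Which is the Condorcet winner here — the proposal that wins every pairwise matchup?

Proposal A

Proposal A vs Proposal B: 67–15
Proposal A vs Proposal C: 42–40
Proposal A beats every other proposal.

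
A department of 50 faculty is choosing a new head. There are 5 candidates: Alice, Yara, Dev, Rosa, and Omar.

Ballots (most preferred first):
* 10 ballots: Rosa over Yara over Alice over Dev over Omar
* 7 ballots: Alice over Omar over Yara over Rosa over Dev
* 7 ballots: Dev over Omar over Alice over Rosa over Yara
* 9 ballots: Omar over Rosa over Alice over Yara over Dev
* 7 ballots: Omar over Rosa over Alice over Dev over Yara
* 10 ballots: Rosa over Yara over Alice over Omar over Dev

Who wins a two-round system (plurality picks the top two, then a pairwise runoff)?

Round 1 first-place votes: Alice 7, Yara 0, Dev 7, Rosa 20, Omar 16. Rosa and Omar advance.
Runoff: Rosa is ranked above Omar on 20 ballots, Omar above Rosa on 30.

Omar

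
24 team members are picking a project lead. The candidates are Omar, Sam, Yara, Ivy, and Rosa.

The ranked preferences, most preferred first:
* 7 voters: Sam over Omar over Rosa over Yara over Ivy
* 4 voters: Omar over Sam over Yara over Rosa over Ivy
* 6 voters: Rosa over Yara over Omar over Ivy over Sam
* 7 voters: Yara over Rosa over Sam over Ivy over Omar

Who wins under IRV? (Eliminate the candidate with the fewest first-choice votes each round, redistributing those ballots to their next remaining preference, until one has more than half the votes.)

Round 1: Omar 4, Sam 7, Yara 7, Ivy 0, Rosa 6. Ivy eliminated.
Round 2: Omar 4, Sam 7, Yara 7, Rosa 6. Omar eliminated.
Round 3: Sam 11, Yara 7, Rosa 6. Rosa eliminated.
Round 4: Sam 11, Yara 13. Yara has a majority (≥13).

Yara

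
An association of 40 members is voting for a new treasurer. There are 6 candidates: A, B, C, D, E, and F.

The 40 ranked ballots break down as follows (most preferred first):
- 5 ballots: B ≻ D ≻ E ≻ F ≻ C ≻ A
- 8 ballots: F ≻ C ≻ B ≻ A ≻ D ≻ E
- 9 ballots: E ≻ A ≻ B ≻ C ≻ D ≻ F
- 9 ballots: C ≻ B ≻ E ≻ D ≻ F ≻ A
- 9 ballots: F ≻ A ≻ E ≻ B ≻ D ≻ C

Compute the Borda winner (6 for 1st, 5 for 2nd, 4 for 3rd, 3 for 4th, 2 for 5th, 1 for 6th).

B

A: 5×1 + 8×3 + 9×5 + 9×1 + 9×5 = 128
B: 5×6 + 8×4 + 9×4 + 9×5 + 9×3 = 170
C: 5×2 + 8×5 + 9×3 + 9×6 + 9×1 = 140
D: 5×5 + 8×2 + 9×2 + 9×3 + 9×2 = 104
E: 5×4 + 8×1 + 9×6 + 9×4 + 9×4 = 154
F: 5×3 + 8×6 + 9×1 + 9×2 + 9×6 = 144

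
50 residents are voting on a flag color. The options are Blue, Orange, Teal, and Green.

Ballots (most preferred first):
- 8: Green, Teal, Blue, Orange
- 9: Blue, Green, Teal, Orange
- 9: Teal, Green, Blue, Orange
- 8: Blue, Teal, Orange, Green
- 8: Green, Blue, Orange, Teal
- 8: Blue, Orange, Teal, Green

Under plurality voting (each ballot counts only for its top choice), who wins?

First-place votes: Blue 25, Orange 0, Teal 9, Green 16.

Blue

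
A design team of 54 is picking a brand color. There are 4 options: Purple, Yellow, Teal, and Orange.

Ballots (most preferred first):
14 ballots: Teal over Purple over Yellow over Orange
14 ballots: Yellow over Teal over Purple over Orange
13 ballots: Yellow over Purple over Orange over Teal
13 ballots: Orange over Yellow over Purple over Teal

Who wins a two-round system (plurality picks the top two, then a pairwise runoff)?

Round 1 first-place votes: Purple 0, Yellow 27, Teal 14, Orange 13. Yellow and Teal advance.
Runoff: Yellow is ranked above Teal on 40 ballots, Teal above Yellow on 14.

Yellow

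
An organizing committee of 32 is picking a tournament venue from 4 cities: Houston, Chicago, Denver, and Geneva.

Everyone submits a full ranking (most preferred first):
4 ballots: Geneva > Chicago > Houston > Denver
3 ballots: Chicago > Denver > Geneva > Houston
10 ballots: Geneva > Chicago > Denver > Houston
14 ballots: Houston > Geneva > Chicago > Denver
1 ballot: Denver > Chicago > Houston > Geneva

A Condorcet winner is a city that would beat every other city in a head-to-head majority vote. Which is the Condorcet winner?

Geneva vs Houston: 17–15
Geneva vs Chicago: 28–4
Geneva vs Denver: 28–4
Geneva beats every other city.

Geneva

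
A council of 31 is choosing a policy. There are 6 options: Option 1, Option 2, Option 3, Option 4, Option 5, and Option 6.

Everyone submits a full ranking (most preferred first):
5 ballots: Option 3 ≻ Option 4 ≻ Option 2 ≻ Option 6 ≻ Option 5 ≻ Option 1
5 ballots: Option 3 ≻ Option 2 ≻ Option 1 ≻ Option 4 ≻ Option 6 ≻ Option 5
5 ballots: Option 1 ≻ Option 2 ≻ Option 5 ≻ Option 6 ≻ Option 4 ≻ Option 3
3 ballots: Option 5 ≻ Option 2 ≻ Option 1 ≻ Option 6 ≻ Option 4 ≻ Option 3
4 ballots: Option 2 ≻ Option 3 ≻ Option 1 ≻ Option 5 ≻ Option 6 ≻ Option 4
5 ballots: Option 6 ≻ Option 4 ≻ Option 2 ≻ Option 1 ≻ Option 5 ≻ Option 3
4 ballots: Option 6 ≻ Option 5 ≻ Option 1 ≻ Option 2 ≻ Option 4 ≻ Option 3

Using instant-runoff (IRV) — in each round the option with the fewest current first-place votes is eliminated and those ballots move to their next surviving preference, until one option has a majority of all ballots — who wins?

Round 1: Option 1 5, Option 2 4, Option 3 10, Option 4 0, Option 5 3, Option 6 9. Option 4 eliminated.
Round 2: Option 1 5, Option 2 4, Option 3 10, Option 5 3, Option 6 9. Option 5 eliminated.
Round 3: Option 1 5, Option 2 7, Option 3 10, Option 6 9. Option 1 eliminated.
Round 4: Option 2 12, Option 3 10, Option 6 9. Option 6 eliminated.
Round 5: Option 2 21, Option 3 10. Option 2 has a majority (≥16).

Option 2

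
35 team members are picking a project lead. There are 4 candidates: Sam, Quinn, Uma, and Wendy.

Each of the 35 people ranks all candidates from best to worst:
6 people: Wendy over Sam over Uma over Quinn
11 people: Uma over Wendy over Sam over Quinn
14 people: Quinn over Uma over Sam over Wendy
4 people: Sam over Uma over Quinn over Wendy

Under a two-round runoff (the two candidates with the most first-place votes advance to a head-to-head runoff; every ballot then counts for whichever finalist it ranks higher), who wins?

Uma

Round 1 first-place votes: Sam 4, Quinn 14, Uma 11, Wendy 6. Quinn and Uma advance.
Runoff: Quinn is ranked above Uma on 14 ballots, Uma above Quinn on 21.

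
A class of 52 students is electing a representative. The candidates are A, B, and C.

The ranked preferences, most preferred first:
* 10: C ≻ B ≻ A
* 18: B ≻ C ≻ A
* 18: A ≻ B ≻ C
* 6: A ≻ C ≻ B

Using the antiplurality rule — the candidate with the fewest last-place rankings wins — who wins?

Last-place votes: A 28, B 6, C 18.

B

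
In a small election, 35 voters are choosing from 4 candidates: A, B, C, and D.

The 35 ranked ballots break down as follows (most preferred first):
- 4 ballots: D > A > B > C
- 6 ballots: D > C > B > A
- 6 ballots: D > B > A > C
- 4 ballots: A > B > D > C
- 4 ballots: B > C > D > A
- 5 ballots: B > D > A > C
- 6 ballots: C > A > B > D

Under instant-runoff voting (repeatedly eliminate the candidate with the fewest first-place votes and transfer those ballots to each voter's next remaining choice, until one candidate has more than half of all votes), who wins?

B

Round 1: A 4, B 9, C 6, D 16. A eliminated.
Round 2: B 13, C 6, D 16. C eliminated.
Round 3: B 19, D 16. B has a majority (≥18).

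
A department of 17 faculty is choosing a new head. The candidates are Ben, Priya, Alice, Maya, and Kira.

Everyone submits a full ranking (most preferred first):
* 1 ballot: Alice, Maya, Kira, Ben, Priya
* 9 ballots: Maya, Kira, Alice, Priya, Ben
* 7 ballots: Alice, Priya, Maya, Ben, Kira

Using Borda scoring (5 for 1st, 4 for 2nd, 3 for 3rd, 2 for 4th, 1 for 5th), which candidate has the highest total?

Maya

Ben: 1×2 + 9×1 + 7×2 = 25
Priya: 1×1 + 9×2 + 7×4 = 47
Alice: 1×5 + 9×3 + 7×5 = 67
Maya: 1×4 + 9×5 + 7×3 = 70
Kira: 1×3 + 9×4 + 7×1 = 46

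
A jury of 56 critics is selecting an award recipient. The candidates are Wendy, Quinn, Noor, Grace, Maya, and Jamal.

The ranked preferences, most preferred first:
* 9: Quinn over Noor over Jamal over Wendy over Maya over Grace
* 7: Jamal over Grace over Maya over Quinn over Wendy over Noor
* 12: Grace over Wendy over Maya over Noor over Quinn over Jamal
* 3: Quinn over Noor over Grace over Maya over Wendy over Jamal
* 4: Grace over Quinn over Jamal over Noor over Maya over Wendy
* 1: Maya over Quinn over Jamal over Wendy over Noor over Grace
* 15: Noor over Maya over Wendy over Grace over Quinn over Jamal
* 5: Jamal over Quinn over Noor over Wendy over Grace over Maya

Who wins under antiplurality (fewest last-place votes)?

Last-place votes: Wendy 4, Quinn 0, Noor 7, Grace 10, Maya 5, Jamal 30.

Quinn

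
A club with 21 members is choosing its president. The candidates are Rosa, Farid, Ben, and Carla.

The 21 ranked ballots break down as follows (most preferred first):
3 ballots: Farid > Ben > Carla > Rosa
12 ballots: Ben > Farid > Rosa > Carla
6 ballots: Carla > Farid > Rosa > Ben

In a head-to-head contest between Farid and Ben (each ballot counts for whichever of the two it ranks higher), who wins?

Farid is ranked above Ben on 9 ballots; Ben above Farid on 12.

Ben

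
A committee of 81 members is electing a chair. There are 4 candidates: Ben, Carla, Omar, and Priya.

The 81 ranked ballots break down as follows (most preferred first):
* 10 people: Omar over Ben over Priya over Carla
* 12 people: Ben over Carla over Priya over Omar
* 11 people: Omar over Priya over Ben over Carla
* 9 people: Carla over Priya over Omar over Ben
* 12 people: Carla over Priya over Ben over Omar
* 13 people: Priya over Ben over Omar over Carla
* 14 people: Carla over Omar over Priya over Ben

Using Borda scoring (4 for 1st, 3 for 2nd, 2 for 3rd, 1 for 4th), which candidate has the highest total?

Priya

Ben: 10×3 + 12×4 + 11×2 + 9×1 + 12×2 + 13×3 + 14×1 = 186
Carla: 10×1 + 12×3 + 11×1 + 9×4 + 12×4 + 13×1 + 14×4 = 210
Omar: 10×4 + 12×1 + 11×4 + 9×2 + 12×1 + 13×2 + 14×3 = 194
Priya: 10×2 + 12×2 + 11×3 + 9×3 + 12×3 + 13×4 + 14×2 = 220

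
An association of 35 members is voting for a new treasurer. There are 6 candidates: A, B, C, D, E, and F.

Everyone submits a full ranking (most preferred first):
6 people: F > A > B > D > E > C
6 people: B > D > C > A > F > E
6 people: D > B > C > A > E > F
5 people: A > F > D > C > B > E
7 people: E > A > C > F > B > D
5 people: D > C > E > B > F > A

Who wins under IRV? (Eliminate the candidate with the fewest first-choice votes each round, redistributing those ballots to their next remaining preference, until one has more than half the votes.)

Round 1: A 5, B 6, C 0, D 11, E 7, F 6. C eliminated.
Round 2: A 5, B 6, D 11, E 7, F 6. A eliminated.
Round 3: B 6, D 11, E 7, F 11. B eliminated.
Round 4: D 17, E 7, F 11. E eliminated.
Round 5: D 17, F 18. F has a majority (≥18).

F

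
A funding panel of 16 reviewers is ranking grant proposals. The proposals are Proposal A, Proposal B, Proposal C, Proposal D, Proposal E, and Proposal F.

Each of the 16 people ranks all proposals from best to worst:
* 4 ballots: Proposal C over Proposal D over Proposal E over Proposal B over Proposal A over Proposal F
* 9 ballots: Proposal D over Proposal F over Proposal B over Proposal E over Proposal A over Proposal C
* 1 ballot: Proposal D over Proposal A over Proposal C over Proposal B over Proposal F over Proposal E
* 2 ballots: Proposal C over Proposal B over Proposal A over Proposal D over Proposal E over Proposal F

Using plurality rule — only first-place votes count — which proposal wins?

Proposal D

First-place votes: Proposal A 0, Proposal B 0, Proposal C 6, Proposal D 10, Proposal E 0, Proposal F 0.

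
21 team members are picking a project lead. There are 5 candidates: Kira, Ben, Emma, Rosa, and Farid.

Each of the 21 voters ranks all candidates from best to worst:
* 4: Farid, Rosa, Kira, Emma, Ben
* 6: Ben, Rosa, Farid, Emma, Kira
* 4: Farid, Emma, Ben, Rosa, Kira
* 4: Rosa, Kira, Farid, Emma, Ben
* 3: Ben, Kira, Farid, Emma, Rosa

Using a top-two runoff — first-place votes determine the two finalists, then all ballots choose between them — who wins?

Round 1 first-place votes: Kira 0, Ben 9, Emma 0, Rosa 4, Farid 8. Ben and Farid advance.
Runoff: Ben is ranked above Farid on 9 ballots, Farid above Ben on 12.

Farid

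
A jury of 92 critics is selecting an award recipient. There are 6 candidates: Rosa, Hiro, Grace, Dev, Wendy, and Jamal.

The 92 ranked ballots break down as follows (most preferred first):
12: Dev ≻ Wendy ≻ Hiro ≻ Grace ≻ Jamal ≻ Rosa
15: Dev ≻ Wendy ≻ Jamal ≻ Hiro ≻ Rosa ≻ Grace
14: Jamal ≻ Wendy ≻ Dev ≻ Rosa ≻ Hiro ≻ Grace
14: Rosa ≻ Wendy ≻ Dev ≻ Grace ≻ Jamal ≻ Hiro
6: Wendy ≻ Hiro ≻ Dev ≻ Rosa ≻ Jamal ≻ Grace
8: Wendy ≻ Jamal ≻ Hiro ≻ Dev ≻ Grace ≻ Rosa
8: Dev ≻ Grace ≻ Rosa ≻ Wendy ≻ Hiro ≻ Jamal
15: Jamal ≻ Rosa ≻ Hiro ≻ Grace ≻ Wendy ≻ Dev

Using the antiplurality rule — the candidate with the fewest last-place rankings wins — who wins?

Wendy

Last-place votes: Rosa 20, Hiro 14, Grace 35, Dev 15, Wendy 0, Jamal 8.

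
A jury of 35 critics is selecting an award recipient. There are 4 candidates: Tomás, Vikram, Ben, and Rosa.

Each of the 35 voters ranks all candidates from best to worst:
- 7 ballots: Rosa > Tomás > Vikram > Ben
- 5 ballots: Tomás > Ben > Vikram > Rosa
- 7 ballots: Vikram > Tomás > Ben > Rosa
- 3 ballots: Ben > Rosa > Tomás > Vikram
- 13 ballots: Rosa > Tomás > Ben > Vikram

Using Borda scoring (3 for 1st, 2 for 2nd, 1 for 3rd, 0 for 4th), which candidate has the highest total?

Tomás

Tomás: 7×2 + 5×3 + 7×2 + 3×1 + 13×2 = 72
Vikram: 7×1 + 5×1 + 7×3 + 3×0 + 13×0 = 33
Ben: 7×0 + 5×2 + 7×1 + 3×3 + 13×1 = 39
Rosa: 7×3 + 5×0 + 7×0 + 3×2 + 13×3 = 66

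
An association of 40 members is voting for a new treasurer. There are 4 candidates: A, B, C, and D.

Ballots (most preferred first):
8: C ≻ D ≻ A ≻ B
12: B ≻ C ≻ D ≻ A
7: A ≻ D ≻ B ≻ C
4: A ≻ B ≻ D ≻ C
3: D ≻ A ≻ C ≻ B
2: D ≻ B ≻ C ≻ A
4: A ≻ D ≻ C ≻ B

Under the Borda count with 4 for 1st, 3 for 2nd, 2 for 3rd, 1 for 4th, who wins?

A: 8×2 + 12×1 + 7×4 + 4×4 + 3×3 + 2×1 + 4×4 = 99
B: 8×1 + 12×4 + 7×2 + 4×3 + 3×1 + 2×3 + 4×1 = 95
C: 8×4 + 12×3 + 7×1 + 4×1 + 3×2 + 2×2 + 4×2 = 97
D: 8×3 + 12×2 + 7×3 + 4×2 + 3×4 + 2×4 + 4×3 = 109

D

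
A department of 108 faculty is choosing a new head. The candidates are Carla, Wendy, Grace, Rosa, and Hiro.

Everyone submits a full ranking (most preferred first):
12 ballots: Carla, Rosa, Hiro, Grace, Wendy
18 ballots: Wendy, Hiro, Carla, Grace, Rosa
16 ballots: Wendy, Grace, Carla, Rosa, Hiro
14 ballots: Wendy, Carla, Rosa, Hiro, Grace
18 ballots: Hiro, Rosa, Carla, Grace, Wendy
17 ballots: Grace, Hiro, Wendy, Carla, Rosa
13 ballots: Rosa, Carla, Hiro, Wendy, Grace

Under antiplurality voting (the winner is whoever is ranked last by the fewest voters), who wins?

Last-place votes: Carla 0, Wendy 30, Grace 27, Rosa 35, Hiro 16.

Carla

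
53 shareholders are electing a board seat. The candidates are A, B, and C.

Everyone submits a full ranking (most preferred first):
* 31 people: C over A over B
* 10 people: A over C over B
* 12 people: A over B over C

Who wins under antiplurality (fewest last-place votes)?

A

Last-place votes: A 0, B 41, C 12.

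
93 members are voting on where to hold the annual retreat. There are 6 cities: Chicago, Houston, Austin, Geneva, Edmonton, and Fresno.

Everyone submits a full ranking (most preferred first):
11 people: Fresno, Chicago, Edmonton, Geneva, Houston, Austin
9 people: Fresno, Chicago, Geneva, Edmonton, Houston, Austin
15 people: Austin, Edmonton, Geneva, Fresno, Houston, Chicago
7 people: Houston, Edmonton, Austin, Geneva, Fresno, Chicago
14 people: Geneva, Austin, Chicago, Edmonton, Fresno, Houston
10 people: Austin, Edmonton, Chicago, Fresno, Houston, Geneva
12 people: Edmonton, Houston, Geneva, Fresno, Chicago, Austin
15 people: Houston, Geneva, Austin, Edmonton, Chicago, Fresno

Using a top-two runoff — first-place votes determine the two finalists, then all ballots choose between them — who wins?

Houston

Round 1 first-place votes: Chicago 0, Houston 22, Austin 25, Geneva 14, Edmonton 12, Fresno 20. Austin and Houston advance.
Runoff: Austin is ranked above Houston on 39 ballots, Houston above Austin on 54.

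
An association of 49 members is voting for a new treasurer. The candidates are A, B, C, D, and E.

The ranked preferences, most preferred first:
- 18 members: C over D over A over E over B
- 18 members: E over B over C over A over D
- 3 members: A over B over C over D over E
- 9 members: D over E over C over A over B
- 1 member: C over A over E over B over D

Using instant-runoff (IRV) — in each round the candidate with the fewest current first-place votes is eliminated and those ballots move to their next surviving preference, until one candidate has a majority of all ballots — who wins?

Round 1: A 3, B 0, C 19, D 9, E 18. B eliminated.
Round 2: A 3, C 19, D 9, E 18. A eliminated.
Round 3: C 22, D 9, E 18. D eliminated.
Round 4: C 22, E 27. E has a majority (≥25).

E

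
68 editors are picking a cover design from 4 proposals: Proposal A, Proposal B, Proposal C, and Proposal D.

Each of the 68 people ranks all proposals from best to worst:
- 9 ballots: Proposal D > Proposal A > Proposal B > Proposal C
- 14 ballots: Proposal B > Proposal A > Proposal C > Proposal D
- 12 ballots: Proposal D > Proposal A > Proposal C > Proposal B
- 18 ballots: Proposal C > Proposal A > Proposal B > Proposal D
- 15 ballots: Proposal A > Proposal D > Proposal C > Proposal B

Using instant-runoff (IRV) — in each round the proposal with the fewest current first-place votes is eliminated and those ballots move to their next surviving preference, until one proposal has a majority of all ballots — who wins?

Proposal A

Round 1: Proposal A 15, Proposal B 14, Proposal C 18, Proposal D 21. Proposal B eliminated.
Round 2: Proposal A 29, Proposal C 18, Proposal D 21. Proposal C eliminated.
Round 3: Proposal A 47, Proposal D 21. Proposal A has a majority (≥35).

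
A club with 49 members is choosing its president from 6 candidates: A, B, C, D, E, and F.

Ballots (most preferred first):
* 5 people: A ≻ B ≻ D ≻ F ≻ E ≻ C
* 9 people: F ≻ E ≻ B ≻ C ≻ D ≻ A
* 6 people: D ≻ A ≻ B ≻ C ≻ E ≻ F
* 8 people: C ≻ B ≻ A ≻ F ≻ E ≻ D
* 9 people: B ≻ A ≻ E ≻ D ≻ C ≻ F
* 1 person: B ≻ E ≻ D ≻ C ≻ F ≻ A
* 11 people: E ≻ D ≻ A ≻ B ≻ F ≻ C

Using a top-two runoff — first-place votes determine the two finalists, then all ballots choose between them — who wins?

B

Round 1 first-place votes: A 5, B 10, C 8, D 6, E 11, F 9. E and B advance.
Runoff: E is ranked above B on 20 ballots, B above E on 29.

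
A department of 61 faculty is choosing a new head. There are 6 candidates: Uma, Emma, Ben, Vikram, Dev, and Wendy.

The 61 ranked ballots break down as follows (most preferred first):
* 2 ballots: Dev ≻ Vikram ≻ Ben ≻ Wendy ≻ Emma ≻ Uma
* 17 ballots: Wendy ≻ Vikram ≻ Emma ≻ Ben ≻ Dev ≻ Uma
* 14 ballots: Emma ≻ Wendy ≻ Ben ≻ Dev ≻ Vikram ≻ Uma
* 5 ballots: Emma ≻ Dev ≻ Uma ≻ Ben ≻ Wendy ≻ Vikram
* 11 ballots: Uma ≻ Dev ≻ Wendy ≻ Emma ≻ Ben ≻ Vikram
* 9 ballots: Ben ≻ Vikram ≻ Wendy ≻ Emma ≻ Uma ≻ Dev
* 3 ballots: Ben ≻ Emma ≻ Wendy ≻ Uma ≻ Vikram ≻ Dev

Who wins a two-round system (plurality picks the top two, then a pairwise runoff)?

Round 1 first-place votes: Uma 11, Emma 19, Ben 12, Vikram 0, Dev 2, Wendy 17. Emma and Wendy advance.
Runoff: Emma is ranked above Wendy on 22 ballots, Wendy above Emma on 39.

Wendy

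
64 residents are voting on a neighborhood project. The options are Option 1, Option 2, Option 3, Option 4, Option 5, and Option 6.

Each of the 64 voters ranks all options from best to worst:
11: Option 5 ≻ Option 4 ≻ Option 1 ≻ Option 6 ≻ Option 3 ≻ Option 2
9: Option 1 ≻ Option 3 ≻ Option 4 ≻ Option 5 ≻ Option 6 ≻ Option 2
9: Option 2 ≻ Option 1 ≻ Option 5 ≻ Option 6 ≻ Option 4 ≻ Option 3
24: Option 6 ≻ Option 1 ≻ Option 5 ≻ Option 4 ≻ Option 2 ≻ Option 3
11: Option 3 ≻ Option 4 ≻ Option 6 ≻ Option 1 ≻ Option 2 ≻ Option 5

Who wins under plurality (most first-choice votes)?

Option 6

First-place votes: Option 1 9, Option 2 9, Option 3 11, Option 4 0, Option 5 11, Option 6 24.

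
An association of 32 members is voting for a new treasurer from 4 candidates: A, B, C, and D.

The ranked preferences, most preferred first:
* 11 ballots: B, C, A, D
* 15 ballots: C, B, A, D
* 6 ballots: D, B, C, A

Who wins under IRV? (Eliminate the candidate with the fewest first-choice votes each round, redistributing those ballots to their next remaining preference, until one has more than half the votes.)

B

Round 1: A 0, B 11, C 15, D 6. A eliminated.
Round 2: B 11, C 15, D 6. D eliminated.
Round 3: B 17, C 15. B has a majority (≥17).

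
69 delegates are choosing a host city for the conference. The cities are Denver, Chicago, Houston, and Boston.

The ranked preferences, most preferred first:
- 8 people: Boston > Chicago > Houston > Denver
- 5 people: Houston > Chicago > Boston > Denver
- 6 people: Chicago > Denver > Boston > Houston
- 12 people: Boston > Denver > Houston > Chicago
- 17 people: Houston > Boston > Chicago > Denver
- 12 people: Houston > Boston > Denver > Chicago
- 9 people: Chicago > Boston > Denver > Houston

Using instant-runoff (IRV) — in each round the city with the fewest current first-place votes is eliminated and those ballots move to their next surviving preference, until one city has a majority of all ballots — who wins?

Round 1: Denver 0, Chicago 15, Houston 34, Boston 20. Denver eliminated.
Round 2: Chicago 15, Houston 34, Boston 20. Chicago eliminated.
Round 3: Houston 34, Boston 35. Boston has a majority (≥35).

Boston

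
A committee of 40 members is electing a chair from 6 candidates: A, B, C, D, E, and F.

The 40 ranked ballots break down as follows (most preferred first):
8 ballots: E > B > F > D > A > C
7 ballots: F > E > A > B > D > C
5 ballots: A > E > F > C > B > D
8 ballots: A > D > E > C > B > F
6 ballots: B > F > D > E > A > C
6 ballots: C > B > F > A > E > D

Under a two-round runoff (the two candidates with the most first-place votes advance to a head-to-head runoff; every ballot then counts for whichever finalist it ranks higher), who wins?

Round 1 first-place votes: A 13, B 6, C 6, D 0, E 8, F 7. A and E advance.
Runoff: A is ranked above E on 19 ballots, E above A on 21.

E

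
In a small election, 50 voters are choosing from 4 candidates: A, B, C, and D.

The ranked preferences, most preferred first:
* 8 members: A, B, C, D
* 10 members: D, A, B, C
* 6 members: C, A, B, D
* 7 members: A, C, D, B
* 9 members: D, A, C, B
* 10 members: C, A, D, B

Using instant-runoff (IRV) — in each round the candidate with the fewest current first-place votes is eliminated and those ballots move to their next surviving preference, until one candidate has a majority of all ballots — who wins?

C

Round 1: A 15, B 0, C 16, D 19. B eliminated.
Round 2: A 15, C 16, D 19. A eliminated.
Round 3: C 31, D 19. C has a majority (≥26).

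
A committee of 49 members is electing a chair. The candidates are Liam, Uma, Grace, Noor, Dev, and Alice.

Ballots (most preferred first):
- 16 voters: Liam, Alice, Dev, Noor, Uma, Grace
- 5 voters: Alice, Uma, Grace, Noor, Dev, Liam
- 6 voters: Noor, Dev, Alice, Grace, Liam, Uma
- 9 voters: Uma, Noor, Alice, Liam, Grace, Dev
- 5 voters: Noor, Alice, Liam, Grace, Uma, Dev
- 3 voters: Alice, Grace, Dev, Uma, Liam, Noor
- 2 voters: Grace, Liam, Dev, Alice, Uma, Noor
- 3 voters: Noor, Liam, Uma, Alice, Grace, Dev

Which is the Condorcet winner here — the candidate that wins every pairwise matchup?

Alice

Alice vs Liam: 28–21
Alice vs Uma: 37–12
Alice vs Grace: 47–2
Alice vs Noor: 26–23
Alice vs Dev: 41–8
Alice beats every other candidate.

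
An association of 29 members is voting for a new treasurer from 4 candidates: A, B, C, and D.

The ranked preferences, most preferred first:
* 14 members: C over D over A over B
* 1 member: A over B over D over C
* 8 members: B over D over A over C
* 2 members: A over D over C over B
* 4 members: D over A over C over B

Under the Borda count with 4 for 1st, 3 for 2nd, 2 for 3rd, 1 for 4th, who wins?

D

A: 14×2 + 1×4 + 8×2 + 2×4 + 4×3 = 68
B: 14×1 + 1×3 + 8×4 + 2×1 + 4×1 = 55
C: 14×4 + 1×1 + 8×1 + 2×2 + 4×2 = 77
D: 14×3 + 1×2 + 8×3 + 2×3 + 4×4 = 90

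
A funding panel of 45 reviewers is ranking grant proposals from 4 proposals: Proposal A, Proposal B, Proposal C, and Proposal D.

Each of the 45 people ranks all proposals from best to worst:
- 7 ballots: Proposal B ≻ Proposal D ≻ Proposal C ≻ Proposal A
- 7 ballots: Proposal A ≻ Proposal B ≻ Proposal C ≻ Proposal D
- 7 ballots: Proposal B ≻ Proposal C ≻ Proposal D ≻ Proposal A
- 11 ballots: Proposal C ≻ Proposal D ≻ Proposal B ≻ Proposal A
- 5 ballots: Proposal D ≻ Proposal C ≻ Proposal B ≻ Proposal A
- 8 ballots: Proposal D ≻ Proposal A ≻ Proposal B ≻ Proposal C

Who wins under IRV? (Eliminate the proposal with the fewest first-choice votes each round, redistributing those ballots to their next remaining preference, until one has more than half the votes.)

Proposal D

Round 1: Proposal A 7, Proposal B 14, Proposal C 11, Proposal D 13. Proposal A eliminated.
Round 2: Proposal B 21, Proposal C 11, Proposal D 13. Proposal C eliminated.
Round 3: Proposal B 21, Proposal D 24. Proposal D has a majority (≥23).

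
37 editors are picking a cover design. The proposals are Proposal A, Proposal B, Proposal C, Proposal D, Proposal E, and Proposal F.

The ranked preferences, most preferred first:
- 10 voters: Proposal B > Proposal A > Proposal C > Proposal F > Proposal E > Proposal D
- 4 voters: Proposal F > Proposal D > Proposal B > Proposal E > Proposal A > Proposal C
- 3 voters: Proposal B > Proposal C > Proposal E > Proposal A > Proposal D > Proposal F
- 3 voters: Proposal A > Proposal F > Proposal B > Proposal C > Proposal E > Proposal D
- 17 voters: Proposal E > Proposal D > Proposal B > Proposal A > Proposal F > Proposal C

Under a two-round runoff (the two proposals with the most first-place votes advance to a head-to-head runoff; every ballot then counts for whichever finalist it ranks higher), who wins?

Proposal B

Round 1 first-place votes: Proposal A 3, Proposal B 13, Proposal C 0, Proposal D 0, Proposal E 17, Proposal F 4. Proposal E and Proposal B advance.
Runoff: Proposal E is ranked above Proposal B on 17 ballots, Proposal B above Proposal E on 20.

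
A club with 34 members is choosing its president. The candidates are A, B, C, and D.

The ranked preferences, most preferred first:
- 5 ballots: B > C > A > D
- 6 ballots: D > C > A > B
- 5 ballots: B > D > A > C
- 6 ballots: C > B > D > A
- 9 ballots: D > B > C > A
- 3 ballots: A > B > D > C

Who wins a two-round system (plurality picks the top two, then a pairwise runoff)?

B

Round 1 first-place votes: A 3, B 10, C 6, D 15. D and B advance.
Runoff: D is ranked above B on 15 ballots, B above D on 19.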